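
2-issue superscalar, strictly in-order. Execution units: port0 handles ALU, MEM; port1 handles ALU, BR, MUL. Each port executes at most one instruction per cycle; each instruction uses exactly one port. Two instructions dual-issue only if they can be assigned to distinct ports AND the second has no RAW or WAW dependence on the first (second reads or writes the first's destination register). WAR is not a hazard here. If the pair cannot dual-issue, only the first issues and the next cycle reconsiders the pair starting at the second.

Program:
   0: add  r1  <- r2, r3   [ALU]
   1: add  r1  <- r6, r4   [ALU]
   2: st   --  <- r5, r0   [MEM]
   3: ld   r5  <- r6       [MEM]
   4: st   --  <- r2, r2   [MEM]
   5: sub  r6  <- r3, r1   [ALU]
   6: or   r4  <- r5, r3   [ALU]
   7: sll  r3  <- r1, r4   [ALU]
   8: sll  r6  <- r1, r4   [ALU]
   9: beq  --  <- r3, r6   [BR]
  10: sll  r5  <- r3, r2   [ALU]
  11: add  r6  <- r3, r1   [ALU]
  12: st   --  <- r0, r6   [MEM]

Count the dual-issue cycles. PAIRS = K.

c0: i0 add  WAW r1
c1: i1/i2 add/st  pair
c2: i3 ld  no-port MEM/MEM
c3: i4/i5 st/sub  pair
c4: i6 or  RAW r4
c5: i7/i8 sll/sll  pair
c6: i9/i10 beq/sll  pair
c7: i11 add  RAW r6
c8: i12 st  tail

PAIRS = 4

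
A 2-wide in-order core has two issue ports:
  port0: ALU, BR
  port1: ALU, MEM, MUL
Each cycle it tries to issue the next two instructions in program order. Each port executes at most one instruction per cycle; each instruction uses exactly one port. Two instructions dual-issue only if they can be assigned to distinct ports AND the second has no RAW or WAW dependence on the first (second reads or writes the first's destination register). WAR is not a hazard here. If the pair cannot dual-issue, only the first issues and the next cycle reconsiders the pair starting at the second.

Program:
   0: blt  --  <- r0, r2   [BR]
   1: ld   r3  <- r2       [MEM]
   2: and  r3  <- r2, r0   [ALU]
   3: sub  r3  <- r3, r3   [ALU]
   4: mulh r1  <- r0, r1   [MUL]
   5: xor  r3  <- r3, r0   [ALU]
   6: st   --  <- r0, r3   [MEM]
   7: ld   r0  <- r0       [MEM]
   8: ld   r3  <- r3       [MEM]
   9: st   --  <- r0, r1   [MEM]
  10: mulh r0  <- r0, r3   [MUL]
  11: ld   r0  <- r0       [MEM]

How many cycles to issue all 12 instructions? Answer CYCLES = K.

  cy0 -> i0,i1 (blt.BR+ld.MEM) dual
  cy1 -> i2 (and.ALU) RAW+WAW r3
  cy2 -> i3,i4 (sub.ALU+mulh.MUL) dual
  cy3 -> i5 (xor.ALU) RAW r3
  cy4 -> i6 (st.MEM) no-port MEM/MEM
  cy5 -> i7 (ld.MEM) no-port MEM/MEM
  cy6 -> i8 (ld.MEM) no-port MEM/MEM
  cy7 -> i9 (st.MEM) no-port MEM/MUL
  cy8 -> i10 (mulh.MUL) no-port MUL/MEM
  cy9 -> i11 (ld.MEM) tail

CYCLES = 10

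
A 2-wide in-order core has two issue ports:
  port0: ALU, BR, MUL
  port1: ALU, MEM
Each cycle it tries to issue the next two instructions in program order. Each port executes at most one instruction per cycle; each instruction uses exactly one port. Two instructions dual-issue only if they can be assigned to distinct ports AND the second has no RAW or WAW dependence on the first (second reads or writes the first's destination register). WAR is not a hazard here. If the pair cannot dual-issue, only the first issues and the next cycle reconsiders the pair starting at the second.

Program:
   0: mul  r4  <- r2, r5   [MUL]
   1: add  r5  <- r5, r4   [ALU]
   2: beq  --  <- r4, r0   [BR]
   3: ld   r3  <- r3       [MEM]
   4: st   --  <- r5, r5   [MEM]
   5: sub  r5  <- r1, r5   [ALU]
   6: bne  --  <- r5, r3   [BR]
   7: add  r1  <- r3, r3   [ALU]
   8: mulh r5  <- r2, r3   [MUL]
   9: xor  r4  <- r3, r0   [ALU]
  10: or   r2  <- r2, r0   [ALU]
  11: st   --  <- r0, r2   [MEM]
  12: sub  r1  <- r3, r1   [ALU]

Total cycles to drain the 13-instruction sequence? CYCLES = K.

CYCLES = 8

#0 head=0: mul.MUL i0 RAW r4
#1 head=1: add.ALU/beq.BR i1+i2 dual
#2 head=3: ld.MEM i3 no-port MEM/MEM
#3 head=4: st.MEM/sub.ALU i4+i5 dual
#4 head=6: bne.BR/add.ALU i6+i7 dual
#5 head=8: mulh.MUL/xor.ALU i8+i9 dual
#6 head=10: or.ALU i10 RAW r2
#7 head=11: st.MEM/sub.ALU i11+i12 dual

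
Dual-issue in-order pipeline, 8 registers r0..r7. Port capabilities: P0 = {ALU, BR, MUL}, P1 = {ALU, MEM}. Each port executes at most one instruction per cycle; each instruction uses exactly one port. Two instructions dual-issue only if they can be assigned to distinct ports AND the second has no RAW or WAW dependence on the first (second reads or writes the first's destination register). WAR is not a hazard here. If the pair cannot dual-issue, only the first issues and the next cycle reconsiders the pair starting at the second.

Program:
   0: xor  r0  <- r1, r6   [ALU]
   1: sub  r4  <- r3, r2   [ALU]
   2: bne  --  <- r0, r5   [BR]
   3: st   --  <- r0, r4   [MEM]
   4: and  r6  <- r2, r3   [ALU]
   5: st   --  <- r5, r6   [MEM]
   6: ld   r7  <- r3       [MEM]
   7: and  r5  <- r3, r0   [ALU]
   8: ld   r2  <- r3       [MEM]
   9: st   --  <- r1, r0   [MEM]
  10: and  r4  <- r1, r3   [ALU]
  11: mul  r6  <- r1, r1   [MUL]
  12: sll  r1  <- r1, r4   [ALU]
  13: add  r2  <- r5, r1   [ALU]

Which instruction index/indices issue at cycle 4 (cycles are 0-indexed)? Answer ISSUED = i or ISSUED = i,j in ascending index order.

0. xor.ALU+sub.ALU @i0,i1  | 2-wide
1. bne.BR+st.MEM @i2,i3  | 2-wide
2. and.ALU @i4  | RAW r6
3. st.MEM @i5  | no-port MEM/MEM
4. ld.MEM+and.ALU @i6,i7  | 2-wide
5. ld.MEM @i8  | no-port MEM/MEM
6. st.MEM+and.ALU @i9,i10  | 2-wide
7. mul.MUL+sll.ALU @i11,i12  | 2-wide
8. add.ALU @i13  | tail

ISSUED = 6,7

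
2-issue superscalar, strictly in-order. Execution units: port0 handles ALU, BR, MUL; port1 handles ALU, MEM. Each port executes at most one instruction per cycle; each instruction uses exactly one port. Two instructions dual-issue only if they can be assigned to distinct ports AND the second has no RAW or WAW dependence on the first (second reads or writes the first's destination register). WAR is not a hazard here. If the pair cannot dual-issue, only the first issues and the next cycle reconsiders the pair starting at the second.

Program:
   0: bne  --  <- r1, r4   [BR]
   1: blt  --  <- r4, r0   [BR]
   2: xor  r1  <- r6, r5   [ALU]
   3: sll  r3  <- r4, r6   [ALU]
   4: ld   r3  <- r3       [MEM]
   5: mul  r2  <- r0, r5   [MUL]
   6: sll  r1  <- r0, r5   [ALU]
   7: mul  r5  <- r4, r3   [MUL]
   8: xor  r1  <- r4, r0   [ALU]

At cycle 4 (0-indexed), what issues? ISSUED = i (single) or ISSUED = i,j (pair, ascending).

#0 head=0: bne.BR i0 no-port BR/BR
#1 head=1: blt.BR/xor.ALU i1/i2 2-wide
#2 head=3: sll.ALU i3 RAW+WAW r3
#3 head=4: ld.MEM/mul.MUL i4/i5 2-wide
#4 head=6: sll.ALU/mul.MUL i6/i7 2-wide
#5 head=8: xor.ALU i8 tail

ISSUED = 6,7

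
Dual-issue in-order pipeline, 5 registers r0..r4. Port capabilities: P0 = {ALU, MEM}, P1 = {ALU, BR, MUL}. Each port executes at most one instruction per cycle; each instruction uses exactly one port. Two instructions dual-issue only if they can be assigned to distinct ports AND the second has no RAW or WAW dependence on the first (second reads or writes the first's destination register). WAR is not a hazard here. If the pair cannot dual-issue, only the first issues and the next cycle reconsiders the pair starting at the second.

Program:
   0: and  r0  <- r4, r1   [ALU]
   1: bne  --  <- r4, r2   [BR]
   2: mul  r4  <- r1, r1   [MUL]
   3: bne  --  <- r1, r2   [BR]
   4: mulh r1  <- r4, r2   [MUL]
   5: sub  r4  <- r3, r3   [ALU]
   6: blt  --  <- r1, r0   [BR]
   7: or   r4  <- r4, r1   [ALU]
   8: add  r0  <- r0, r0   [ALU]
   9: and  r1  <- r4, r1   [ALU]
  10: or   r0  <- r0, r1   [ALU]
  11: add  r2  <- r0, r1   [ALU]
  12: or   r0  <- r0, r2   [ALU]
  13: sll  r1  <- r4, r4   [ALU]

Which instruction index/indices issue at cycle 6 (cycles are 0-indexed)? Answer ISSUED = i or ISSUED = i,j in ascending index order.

#0 head=0: and.ALU+bne.BR i0+i1 pair
#1 head=2: mul.MUL i2 no-port MUL/BR
#2 head=3: bne.BR i3 no-port BR/MUL
#3 head=4: mulh.MUL+sub.ALU i4+i5 pair
#4 head=6: blt.BR+or.ALU i6+i7 pair
#5 head=8: add.ALU+and.ALU i8+i9 pair
#6 head=10: or.ALU i10 RAW r0
#7 head=11: add.ALU i11 RAW r2
#8 head=12: or.ALU+sll.ALU i12+i13 pair

ISSUED = 10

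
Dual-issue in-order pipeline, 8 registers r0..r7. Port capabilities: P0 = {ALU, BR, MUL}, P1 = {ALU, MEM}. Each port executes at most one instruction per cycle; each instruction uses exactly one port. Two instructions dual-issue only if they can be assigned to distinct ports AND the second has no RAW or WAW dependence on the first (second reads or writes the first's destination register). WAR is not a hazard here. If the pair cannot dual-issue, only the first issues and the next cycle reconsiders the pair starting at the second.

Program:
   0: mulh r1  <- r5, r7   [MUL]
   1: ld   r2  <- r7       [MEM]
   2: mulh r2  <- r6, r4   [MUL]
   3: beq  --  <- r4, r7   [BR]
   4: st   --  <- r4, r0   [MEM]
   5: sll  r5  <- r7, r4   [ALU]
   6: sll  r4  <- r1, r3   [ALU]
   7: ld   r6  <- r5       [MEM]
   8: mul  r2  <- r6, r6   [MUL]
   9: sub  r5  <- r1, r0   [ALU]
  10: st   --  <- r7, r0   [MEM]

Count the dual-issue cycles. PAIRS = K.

PAIRS = 4

c0: i0,i1 mulh/ld  pair
c1: i2 mulh  no-port MUL/BR
c2: i3,i4 beq/st  pair
c3: i5,i6 sll/sll  pair
c4: i7 ld  RAW r6
c5: i8,i9 mul/sub  pair
c6: i10 st  tail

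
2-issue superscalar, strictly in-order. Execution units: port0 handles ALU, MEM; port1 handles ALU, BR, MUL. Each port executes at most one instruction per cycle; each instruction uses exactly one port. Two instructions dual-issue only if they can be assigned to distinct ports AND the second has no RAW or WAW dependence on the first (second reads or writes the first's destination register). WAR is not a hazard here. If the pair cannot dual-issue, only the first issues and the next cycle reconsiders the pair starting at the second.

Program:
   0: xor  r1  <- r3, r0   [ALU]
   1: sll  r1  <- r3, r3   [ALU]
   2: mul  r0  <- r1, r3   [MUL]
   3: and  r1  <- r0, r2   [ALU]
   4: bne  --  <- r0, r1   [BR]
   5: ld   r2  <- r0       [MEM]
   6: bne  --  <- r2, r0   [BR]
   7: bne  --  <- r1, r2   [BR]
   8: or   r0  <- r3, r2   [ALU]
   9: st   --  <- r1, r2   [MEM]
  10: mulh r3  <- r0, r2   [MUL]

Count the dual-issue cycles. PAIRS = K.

c0: i0 xor.ALU  WAW r1
c1: i1 sll.ALU  RAW r1
c2: i2 mul.MUL  RAW r0
c3: i3 and.ALU  RAW r1
c4: i4&i5 bne.BR ld.MEM  2-wide
c5: i6 bne.BR  no-port BR/BR
c6: i7&i8 bne.BR or.ALU  2-wide
c7: i9&i10 st.MEM mulh.MUL  2-wide

PAIRS = 3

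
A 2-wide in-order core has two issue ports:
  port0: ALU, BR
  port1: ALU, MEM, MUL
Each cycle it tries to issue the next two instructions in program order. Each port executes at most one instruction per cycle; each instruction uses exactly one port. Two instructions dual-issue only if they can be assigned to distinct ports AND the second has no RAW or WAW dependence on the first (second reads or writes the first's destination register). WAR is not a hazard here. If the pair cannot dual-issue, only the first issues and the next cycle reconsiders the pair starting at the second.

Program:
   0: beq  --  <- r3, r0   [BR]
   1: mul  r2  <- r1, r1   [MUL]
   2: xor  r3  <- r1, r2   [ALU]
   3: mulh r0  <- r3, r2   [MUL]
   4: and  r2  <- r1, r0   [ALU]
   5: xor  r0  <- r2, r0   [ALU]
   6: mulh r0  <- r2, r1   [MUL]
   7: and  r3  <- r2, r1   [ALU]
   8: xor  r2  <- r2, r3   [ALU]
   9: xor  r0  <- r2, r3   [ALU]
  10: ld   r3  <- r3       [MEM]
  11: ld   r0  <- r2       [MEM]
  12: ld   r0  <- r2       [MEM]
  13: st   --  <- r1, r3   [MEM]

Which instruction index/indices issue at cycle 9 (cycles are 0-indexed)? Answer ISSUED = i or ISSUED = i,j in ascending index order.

[0] i0,i1  beq.BR mul.MUL  -- pair
[1] i2  xor.ALU  -- RAW r3
[2] i3  mulh.MUL  -- RAW r0
[3] i4  and.ALU  -- RAW r2
[4] i5  xor.ALU  -- WAW r0
[5] i6,i7  mulh.MUL and.ALU  -- pair
[6] i8  xor.ALU  -- RAW r2
[7] i9,i10  xor.ALU ld.MEM  -- pair
[8] i11  ld.MEM  -- no-port MEM/MEM
[9] i12  ld.MEM  -- no-port MEM/MEM
[10] i13  st.MEM  -- tail

ISSUED = 12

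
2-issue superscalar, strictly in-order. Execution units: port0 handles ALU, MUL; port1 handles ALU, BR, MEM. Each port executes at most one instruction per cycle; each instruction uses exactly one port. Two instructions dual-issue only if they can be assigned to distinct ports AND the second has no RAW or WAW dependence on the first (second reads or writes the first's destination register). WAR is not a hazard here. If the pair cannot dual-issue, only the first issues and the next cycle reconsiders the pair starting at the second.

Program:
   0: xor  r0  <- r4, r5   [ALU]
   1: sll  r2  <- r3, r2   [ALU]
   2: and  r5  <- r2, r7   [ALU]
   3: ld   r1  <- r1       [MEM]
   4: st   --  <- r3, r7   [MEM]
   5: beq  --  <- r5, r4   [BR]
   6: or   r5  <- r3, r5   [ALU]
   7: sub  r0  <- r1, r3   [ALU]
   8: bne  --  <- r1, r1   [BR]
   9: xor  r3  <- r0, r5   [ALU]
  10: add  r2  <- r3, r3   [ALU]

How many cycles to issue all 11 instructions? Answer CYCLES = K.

0. xor;sll @i0&i1  | dual
1. and;ld @i2&i3  | dual
2. st @i4  | no-port MEM/BR
3. beq;or @i5&i6  | dual
4. sub;bne @i7&i8  | dual
5. xor @i9  | RAW r3
6. add @i10  | tail

CYCLES = 7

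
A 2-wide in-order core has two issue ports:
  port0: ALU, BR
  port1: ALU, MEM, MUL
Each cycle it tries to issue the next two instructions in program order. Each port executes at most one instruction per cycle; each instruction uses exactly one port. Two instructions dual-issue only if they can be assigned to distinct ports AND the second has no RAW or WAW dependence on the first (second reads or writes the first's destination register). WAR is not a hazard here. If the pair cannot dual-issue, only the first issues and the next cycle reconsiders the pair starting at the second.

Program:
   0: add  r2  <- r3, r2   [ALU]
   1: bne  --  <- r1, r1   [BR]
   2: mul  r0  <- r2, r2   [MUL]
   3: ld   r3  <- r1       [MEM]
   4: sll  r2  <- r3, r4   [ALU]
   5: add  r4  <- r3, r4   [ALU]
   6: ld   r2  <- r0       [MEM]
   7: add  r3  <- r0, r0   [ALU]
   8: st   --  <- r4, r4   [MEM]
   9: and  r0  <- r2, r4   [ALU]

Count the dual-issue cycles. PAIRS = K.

t=0 i0/i1:add+bne ; pair
t=1 i2:mul ; no-port MUL/MEM
t=2 i3:ld ; RAW r3
t=3 i4/i5:sll+add ; pair
t=4 i6/i7:ld+add ; pair
t=5 i8/i9:st+and ; pair

PAIRS = 4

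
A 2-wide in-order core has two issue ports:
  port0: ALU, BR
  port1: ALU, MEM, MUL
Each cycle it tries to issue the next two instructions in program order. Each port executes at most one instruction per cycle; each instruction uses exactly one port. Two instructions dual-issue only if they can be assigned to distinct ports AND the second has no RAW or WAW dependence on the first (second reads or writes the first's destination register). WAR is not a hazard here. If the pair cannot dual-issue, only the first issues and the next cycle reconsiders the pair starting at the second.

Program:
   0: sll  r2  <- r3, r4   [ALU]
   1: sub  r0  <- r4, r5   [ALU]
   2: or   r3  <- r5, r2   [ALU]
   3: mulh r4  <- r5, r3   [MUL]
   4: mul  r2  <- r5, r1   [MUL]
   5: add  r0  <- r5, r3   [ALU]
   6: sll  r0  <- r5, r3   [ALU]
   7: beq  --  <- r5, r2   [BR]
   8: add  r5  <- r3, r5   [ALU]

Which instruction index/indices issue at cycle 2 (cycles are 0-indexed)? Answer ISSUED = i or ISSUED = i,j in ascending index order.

c0: i0,i1 sll/sub  pair
c1: i2 or  RAW r3
c2: i3 mulh  no-port MUL/MUL
c3: i4,i5 mul/add  pair
c4: i6,i7 sll/beq  pair
c5: i8 add  tail

ISSUED = 3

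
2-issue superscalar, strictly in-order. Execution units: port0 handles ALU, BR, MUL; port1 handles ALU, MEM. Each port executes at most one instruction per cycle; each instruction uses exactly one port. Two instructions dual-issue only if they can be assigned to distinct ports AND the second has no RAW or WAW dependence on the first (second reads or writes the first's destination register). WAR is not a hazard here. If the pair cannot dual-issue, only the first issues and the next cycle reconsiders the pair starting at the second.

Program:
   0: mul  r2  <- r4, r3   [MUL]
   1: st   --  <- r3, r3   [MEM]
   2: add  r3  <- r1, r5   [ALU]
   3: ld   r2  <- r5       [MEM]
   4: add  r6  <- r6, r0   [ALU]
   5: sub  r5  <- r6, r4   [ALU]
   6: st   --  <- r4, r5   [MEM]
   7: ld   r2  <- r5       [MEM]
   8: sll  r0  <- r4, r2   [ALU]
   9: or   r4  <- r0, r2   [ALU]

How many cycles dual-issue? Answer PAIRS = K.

PAIRS = 2

t=0 i0+i1:mul st ; dual
t=1 i2+i3:add ld ; dual
t=2 i4:add ; RAW r6
t=3 i5:sub ; RAW r5
t=4 i6:st ; no-port MEM/MEM
t=5 i7:ld ; RAW r2
t=6 i8:sll ; RAW r0
t=7 i9:or ; tail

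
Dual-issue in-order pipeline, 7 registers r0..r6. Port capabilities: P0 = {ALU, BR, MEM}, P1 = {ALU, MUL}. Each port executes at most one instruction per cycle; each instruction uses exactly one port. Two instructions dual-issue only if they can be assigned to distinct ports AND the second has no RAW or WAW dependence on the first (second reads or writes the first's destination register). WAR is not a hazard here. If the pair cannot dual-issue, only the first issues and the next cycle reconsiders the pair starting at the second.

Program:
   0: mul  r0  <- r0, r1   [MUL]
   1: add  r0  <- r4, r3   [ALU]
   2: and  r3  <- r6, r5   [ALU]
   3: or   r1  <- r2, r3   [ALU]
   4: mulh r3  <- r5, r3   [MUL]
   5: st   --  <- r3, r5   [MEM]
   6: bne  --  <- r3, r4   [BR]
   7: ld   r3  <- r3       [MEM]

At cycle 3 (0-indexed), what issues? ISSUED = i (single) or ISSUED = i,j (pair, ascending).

c0: i0 mul.MUL  WAW r0
c1: i1,i2 add.ALU+and.ALU  pair
c2: i3,i4 or.ALU+mulh.MUL  pair
c3: i5 st.MEM  no-port MEM/BR
c4: i6 bne.BR  no-port BR/MEM
c5: i7 ld.MEM  tail

ISSUED = 5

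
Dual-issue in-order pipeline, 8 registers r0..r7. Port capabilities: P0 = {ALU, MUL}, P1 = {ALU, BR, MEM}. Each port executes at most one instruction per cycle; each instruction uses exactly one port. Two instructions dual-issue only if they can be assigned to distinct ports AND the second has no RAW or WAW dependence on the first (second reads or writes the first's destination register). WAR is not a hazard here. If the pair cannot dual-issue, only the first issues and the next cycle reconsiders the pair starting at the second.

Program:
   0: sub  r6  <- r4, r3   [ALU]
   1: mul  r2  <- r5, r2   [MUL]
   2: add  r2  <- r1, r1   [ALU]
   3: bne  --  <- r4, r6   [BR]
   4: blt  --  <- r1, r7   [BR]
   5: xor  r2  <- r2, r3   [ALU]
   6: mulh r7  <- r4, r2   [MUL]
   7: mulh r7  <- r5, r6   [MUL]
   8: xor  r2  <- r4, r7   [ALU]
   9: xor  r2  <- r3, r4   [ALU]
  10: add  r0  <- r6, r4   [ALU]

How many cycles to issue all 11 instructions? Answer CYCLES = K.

[0] i0+i1  sub+mul  -- 2-wide
[1] i2+i3  add+bne  -- 2-wide
[2] i4+i5  blt+xor  -- 2-wide
[3] i6  mulh  -- no-port MUL/MUL
[4] i7  mulh  -- RAW r7
[5] i8  xor  -- WAW r2
[6] i9+i10  xor+add  -- 2-wide

CYCLES = 7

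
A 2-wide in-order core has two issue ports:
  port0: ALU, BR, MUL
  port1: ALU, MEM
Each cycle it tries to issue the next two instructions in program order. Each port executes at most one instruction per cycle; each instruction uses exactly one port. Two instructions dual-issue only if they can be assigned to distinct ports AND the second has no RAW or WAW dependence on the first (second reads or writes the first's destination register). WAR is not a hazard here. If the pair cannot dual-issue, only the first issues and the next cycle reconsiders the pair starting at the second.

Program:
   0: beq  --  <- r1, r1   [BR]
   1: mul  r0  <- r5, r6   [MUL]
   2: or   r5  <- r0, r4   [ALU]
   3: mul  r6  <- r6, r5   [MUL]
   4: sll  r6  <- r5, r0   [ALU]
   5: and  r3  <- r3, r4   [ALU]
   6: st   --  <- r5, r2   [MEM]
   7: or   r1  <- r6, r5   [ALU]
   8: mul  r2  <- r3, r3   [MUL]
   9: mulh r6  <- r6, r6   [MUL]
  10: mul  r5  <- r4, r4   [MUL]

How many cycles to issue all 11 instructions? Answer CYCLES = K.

[0] i0  beq  -- no-port BR/MUL
[1] i1  mul  -- RAW r0
[2] i2  or  -- RAW r5
[3] i3  mul  -- WAW r6
[4] i4,i5  sll;and  -- 2-wide
[5] i6,i7  st;or  -- 2-wide
[6] i8  mul  -- no-port MUL/MUL
[7] i9  mulh  -- no-port MUL/MUL
[8] i10  mul  -- tail

CYCLES = 9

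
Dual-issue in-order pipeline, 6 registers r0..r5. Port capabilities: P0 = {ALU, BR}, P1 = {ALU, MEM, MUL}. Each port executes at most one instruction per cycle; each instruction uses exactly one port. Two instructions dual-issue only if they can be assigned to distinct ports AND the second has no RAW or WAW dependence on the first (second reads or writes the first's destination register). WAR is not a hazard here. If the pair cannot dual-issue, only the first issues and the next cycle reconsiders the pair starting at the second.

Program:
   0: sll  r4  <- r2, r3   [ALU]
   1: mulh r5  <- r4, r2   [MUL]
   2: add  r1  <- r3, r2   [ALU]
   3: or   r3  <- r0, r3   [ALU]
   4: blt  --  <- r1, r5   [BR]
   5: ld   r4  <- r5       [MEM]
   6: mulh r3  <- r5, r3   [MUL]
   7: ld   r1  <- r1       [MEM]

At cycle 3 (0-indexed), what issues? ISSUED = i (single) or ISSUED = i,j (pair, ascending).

t=0 i0:sll ; RAW r4
t=1 i1&i2:mulh+add ; pair
t=2 i3&i4:or+blt ; pair
t=3 i5:ld ; no-port MEM/MUL
t=4 i6:mulh ; no-port MUL/MEM
t=5 i7:ld ; tail

ISSUED = 5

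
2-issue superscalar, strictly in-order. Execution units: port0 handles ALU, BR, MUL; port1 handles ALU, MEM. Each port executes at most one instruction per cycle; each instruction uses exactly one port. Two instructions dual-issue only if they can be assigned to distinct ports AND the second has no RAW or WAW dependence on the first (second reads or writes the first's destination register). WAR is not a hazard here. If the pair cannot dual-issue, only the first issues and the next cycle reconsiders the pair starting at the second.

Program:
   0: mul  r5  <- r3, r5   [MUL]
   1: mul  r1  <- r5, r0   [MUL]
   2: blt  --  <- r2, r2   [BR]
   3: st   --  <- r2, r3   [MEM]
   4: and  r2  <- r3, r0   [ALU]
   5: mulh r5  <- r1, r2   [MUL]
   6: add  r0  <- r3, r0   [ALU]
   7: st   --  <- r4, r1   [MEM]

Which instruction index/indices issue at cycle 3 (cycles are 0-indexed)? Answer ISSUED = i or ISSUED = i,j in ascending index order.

#0 head=0: mul i0 no-port MUL/MUL
#1 head=1: mul i1 no-port MUL/BR
#2 head=2: blt/st i2/i3 pair
#3 head=4: and i4 RAW r2
#4 head=5: mulh/add i5/i6 pair
#5 head=7: st i7 tail

ISSUED = 4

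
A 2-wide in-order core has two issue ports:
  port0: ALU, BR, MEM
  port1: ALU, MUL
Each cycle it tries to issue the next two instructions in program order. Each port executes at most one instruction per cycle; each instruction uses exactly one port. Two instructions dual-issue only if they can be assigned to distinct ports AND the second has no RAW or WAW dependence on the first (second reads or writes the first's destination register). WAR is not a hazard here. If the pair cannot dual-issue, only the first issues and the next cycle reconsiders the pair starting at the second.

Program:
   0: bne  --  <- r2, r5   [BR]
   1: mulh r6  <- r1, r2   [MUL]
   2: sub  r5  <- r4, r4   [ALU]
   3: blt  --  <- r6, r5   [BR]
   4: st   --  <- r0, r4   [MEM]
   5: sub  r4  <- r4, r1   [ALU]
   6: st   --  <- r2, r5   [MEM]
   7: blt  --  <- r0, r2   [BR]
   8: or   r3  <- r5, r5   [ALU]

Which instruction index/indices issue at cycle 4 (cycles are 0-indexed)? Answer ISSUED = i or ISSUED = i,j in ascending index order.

ISSUED = 6

0. bne/mulh @i0+i1  | 2-wide
1. sub @i2  | RAW r5
2. blt @i3  | no-port BR/MEM
3. st/sub @i4+i5  | 2-wide
4. st @i6  | no-port MEM/BR
5. blt/or @i7+i8  | 2-wide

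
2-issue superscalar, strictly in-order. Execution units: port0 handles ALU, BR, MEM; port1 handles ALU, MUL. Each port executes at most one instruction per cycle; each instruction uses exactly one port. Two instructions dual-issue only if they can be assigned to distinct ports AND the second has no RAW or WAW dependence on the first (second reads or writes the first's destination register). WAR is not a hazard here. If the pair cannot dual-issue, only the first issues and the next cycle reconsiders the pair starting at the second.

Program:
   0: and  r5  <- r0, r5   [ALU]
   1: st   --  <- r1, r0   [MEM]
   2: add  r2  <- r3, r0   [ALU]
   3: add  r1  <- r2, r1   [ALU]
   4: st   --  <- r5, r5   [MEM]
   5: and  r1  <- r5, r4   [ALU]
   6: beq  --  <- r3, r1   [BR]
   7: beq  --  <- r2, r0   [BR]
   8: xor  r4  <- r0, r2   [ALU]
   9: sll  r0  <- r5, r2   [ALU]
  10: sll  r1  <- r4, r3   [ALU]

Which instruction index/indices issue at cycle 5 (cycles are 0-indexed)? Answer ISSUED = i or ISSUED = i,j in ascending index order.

ISSUED = 7,8

c0: i0+i1 and/st  dual
c1: i2 add  RAW r2
c2: i3+i4 add/st  dual
c3: i5 and  RAW r1
c4: i6 beq  no-port BR/BR
c5: i7+i8 beq/xor  dual
c6: i9+i10 sll/sll  dual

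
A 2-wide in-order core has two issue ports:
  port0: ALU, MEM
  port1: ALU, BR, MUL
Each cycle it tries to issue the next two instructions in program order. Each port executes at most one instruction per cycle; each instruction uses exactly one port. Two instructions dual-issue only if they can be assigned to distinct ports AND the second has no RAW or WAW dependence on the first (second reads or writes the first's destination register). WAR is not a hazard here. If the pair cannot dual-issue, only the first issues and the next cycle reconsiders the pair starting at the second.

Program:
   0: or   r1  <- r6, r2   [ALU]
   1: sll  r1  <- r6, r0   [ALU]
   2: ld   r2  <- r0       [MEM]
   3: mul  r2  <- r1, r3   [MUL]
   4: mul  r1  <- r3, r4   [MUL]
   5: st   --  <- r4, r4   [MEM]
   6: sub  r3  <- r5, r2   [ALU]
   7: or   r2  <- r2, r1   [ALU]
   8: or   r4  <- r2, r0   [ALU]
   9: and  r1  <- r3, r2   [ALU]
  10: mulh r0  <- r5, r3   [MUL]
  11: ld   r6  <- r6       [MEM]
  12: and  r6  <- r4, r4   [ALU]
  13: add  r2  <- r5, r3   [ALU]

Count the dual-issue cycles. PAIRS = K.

c0: i0 or  WAW r1
c1: i1,i2 sll/ld  pair
c2: i3 mul  no-port MUL/MUL
c3: i4,i5 mul/st  pair
c4: i6,i7 sub/or  pair
c5: i8,i9 or/and  pair
c6: i10,i11 mulh/ld  pair
c7: i12,i13 and/add  pair

PAIRS = 6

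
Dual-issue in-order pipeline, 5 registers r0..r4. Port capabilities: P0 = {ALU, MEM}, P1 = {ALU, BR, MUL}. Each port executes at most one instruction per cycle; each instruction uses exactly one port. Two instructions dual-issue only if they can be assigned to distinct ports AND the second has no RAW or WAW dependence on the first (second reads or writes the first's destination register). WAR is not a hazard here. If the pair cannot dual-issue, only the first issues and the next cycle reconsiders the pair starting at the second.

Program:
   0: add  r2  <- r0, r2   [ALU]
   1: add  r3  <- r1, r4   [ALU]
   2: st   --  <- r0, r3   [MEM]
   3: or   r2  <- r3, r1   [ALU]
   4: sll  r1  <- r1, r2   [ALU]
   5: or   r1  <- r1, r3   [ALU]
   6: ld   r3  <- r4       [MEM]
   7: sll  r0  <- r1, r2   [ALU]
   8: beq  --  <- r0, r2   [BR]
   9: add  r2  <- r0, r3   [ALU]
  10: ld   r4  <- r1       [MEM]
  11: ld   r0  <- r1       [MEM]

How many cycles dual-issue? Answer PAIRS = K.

t=0 i0,i1:add.ALU+add.ALU ; dual
t=1 i2,i3:st.MEM+or.ALU ; dual
t=2 i4:sll.ALU ; RAW+WAW r1
t=3 i5,i6:or.ALU+ld.MEM ; dual
t=4 i7:sll.ALU ; RAW r0
t=5 i8,i9:beq.BR+add.ALU ; dual
t=6 i10:ld.MEM ; no-port MEM/MEM
t=7 i11:ld.MEM ; tail

PAIRS = 4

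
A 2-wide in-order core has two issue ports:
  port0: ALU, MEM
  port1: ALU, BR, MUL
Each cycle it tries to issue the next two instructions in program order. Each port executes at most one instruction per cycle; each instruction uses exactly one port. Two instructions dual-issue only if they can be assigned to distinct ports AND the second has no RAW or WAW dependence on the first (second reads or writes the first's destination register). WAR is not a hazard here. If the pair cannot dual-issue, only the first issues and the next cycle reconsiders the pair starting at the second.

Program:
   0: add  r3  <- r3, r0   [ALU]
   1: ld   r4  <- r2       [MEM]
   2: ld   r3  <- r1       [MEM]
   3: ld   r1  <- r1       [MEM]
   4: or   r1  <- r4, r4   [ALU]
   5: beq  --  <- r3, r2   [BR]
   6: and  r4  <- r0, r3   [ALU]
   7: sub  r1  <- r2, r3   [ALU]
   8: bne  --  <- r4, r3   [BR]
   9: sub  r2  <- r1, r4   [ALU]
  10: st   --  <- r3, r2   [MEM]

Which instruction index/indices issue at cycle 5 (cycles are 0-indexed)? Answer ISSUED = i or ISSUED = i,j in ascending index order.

#0 head=0: add;ld i0,i1 dual
#1 head=2: ld i2 no-port MEM/MEM
#2 head=3: ld i3 WAW r1
#3 head=4: or;beq i4,i5 dual
#4 head=6: and;sub i6,i7 dual
#5 head=8: bne;sub i8,i9 dual
#6 head=10: st i10 tail

ISSUED = 8,9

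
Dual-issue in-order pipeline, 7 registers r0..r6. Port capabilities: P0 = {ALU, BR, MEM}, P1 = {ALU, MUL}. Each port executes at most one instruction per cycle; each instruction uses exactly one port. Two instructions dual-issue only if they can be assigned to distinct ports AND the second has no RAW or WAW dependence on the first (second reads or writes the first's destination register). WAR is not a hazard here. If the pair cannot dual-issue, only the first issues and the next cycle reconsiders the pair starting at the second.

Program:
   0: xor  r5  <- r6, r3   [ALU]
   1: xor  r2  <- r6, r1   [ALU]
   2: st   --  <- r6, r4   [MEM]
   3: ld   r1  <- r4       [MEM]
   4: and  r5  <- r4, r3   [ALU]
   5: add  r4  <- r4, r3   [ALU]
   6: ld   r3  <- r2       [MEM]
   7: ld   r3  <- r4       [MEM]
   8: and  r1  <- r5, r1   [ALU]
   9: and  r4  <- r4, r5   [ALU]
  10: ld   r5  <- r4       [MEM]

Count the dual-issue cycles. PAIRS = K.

#0 head=0: xor.ALU/xor.ALU i0+i1 pair
#1 head=2: st.MEM i2 no-port MEM/MEM
#2 head=3: ld.MEM/and.ALU i3+i4 pair
#3 head=5: add.ALU/ld.MEM i5+i6 pair
#4 head=7: ld.MEM/and.ALU i7+i8 pair
#5 head=9: and.ALU i9 RAW r4
#6 head=10: ld.MEM i10 tail

PAIRS = 4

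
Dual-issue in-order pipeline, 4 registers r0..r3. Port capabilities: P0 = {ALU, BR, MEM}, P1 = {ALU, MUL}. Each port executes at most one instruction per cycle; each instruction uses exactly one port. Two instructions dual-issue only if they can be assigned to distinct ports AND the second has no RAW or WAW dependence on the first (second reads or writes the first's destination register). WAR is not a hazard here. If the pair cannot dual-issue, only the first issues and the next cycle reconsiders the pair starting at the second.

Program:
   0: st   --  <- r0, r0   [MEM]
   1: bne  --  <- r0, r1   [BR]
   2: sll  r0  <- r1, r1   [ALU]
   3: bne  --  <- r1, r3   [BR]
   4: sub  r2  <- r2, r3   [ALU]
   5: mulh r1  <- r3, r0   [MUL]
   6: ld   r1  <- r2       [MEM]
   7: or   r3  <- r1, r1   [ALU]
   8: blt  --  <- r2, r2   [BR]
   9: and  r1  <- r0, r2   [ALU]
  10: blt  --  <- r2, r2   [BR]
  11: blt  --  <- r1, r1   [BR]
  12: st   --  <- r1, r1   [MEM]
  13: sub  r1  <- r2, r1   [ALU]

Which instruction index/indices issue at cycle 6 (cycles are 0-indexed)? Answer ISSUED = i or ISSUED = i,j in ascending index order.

0. st @i0  | no-port MEM/BR
1. bne sll @i1,i2  | 2-wide
2. bne sub @i3,i4  | 2-wide
3. mulh @i5  | WAW r1
4. ld @i6  | RAW r1
5. or blt @i7,i8  | 2-wide
6. and blt @i9,i10  | 2-wide
7. blt @i11  | no-port BR/MEM
8. st sub @i12,i13  | 2-wide

ISSUED = 9,10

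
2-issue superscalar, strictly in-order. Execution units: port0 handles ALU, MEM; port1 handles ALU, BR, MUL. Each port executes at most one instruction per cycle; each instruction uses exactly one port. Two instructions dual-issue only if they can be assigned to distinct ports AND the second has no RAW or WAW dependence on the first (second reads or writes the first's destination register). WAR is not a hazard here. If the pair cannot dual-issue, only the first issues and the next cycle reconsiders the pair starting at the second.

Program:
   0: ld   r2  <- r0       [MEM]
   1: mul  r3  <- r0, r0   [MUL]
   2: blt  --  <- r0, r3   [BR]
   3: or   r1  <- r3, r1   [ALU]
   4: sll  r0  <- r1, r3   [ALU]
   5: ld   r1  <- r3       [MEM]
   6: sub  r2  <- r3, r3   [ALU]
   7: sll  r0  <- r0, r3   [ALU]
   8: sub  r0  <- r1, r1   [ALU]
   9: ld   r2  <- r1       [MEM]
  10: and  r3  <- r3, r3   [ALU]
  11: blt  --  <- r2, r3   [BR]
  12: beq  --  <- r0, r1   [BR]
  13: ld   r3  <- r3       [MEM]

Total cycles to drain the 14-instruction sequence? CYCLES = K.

t=0 i0/i1:ld.MEM;mul.MUL ; 2-wide
t=1 i2/i3:blt.BR;or.ALU ; 2-wide
t=2 i4/i5:sll.ALU;ld.MEM ; 2-wide
t=3 i6/i7:sub.ALU;sll.ALU ; 2-wide
t=4 i8/i9:sub.ALU;ld.MEM ; 2-wide
t=5 i10:and.ALU ; RAW r3
t=6 i11:blt.BR ; no-port BR/BR
t=7 i12/i13:beq.BR;ld.MEM ; 2-wide

CYCLES = 8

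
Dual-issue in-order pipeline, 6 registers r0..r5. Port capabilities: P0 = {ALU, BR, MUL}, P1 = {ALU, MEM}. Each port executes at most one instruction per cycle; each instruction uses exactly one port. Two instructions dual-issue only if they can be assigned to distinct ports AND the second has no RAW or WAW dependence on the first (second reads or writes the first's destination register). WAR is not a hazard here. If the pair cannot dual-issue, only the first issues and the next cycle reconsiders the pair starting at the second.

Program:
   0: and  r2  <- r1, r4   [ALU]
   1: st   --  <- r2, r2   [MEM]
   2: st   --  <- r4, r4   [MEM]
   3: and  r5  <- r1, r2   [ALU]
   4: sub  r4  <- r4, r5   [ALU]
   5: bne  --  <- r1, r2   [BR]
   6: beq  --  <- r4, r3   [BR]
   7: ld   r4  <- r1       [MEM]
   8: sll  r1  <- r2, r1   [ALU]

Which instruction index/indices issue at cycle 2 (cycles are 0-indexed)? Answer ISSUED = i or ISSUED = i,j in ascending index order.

ISSUED = 2,3

#0 head=0: and i0 RAW r2
#1 head=1: st i1 no-port MEM/MEM
#2 head=2: st;and i2,i3 2-wide
#3 head=4: sub;bne i4,i5 2-wide
#4 head=6: beq;ld i6,i7 2-wide
#5 head=8: sll i8 tail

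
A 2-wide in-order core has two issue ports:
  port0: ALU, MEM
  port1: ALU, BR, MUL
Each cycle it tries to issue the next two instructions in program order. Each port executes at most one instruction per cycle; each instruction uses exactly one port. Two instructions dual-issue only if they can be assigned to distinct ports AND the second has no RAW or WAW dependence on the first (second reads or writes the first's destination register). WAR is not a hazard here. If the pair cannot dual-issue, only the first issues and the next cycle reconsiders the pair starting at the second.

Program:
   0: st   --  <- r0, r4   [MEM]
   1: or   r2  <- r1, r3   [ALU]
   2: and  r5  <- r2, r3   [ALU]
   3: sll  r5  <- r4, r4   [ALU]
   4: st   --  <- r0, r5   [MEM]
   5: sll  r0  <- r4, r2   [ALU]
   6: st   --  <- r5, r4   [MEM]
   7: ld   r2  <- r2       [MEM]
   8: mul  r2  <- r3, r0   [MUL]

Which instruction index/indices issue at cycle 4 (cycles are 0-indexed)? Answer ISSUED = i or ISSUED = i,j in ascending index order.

[0] i0/i1  st+or  -- 2-wide
[1] i2  and  -- WAW r5
[2] i3  sll  -- RAW r5
[3] i4/i5  st+sll  -- 2-wide
[4] i6  st  -- no-port MEM/MEM
[5] i7  ld  -- WAW r2
[6] i8  mul  -- tail

ISSUED = 6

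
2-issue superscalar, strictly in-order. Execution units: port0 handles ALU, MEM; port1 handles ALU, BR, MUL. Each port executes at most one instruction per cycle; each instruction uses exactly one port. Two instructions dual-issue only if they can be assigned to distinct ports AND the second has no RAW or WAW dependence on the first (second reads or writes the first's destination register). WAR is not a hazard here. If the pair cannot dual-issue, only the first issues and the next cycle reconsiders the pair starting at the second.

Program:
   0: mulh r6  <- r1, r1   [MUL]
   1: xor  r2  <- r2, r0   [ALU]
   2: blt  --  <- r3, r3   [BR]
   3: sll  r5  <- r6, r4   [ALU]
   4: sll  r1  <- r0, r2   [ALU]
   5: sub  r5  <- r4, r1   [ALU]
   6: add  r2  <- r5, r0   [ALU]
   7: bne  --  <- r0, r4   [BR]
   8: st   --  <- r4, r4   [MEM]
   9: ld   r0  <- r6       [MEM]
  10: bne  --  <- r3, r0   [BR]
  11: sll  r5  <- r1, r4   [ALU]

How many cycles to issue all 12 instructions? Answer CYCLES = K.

CYCLES = 8

0. mulh.MUL+xor.ALU @i0/i1  | 2-wide
1. blt.BR+sll.ALU @i2/i3  | 2-wide
2. sll.ALU @i4  | RAW r1
3. sub.ALU @i5  | RAW r5
4. add.ALU+bne.BR @i6/i7  | 2-wide
5. st.MEM @i8  | no-port MEM/MEM
6. ld.MEM @i9  | RAW r0
7. bne.BR+sll.ALU @i10/i11  | 2-wide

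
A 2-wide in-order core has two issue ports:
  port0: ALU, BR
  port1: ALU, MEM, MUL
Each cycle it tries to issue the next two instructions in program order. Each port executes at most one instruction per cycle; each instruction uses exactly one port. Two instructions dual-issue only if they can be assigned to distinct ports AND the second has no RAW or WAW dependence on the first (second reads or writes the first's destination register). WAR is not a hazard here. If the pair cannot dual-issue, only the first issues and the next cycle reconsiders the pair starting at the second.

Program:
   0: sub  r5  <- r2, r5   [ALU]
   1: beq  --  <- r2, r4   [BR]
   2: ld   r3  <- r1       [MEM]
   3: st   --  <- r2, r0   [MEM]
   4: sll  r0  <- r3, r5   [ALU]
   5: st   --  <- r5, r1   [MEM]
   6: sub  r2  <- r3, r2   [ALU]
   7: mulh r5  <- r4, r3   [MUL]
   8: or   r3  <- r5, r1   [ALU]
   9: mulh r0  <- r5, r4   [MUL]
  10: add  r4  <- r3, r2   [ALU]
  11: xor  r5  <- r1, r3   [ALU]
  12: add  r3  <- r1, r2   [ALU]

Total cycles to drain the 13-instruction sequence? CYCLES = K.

CYCLES = 8

  cy0 -> i0&i1 (sub.ALU;beq.BR) 2-wide
  cy1 -> i2 (ld.MEM) no-port MEM/MEM
  cy2 -> i3&i4 (st.MEM;sll.ALU) 2-wide
  cy3 -> i5&i6 (st.MEM;sub.ALU) 2-wide
  cy4 -> i7 (mulh.MUL) RAW r5
  cy5 -> i8&i9 (or.ALU;mulh.MUL) 2-wide
  cy6 -> i10&i11 (add.ALU;xor.ALU) 2-wide
  cy7 -> i12 (add.ALU) tail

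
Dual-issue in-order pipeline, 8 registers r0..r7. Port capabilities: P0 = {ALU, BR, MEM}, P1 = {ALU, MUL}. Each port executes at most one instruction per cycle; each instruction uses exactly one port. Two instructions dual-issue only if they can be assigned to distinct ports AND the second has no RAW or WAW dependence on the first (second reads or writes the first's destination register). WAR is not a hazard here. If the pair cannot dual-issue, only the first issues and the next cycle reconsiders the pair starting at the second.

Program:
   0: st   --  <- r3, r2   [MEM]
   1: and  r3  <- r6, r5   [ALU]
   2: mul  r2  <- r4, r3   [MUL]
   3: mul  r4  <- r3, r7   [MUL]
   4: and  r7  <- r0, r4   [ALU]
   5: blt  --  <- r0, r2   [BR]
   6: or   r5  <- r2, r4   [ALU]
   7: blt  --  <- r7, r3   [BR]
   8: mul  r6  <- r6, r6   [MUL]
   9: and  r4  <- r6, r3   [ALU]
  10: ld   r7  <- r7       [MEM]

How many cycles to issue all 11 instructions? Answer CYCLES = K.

CYCLES = 7

#0 head=0: st+and i0,i1 pair
#1 head=2: mul i2 no-port MUL/MUL
#2 head=3: mul i3 RAW r4
#3 head=4: and+blt i4,i5 pair
#4 head=6: or+blt i6,i7 pair
#5 head=8: mul i8 RAW r6
#6 head=9: and+ld i9,i10 pair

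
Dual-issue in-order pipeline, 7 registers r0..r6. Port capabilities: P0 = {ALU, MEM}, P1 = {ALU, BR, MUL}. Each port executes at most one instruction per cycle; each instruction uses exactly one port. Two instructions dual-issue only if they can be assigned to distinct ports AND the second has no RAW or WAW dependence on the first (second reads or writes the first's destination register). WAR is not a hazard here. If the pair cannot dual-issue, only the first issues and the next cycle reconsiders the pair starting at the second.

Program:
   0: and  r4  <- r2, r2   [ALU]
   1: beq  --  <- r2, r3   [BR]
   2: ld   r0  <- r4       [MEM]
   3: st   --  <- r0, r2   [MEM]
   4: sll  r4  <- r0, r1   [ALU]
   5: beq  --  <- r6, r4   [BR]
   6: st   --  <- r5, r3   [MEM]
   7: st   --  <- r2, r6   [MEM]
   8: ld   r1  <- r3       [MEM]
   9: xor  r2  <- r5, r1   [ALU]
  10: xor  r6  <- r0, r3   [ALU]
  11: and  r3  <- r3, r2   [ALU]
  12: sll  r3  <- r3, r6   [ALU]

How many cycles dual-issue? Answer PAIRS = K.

PAIRS = 4

t=0 i0&i1:and.ALU beq.BR ; dual
t=1 i2:ld.MEM ; no-port MEM/MEM
t=2 i3&i4:st.MEM sll.ALU ; dual
t=3 i5&i6:beq.BR st.MEM ; dual
t=4 i7:st.MEM ; no-port MEM/MEM
t=5 i8:ld.MEM ; RAW r1
t=6 i9&i10:xor.ALU xor.ALU ; dual
t=7 i11:and.ALU ; RAW+WAW r3
t=8 i12:sll.ALU ; tail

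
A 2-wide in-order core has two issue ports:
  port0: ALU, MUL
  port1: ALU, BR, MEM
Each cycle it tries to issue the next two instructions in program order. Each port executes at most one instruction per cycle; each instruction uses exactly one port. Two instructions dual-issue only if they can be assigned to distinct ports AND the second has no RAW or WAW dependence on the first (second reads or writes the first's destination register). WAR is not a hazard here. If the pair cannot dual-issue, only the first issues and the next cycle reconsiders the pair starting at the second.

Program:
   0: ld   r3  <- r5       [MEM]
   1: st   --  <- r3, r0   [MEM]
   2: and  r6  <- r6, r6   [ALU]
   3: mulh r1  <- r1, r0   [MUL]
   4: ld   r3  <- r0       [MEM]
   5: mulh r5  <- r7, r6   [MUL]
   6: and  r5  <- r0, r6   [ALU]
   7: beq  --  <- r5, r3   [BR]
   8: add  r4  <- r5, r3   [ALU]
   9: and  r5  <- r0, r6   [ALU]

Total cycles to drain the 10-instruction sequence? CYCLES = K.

[0] i0  ld.MEM  -- no-port MEM/MEM
[1] i1+i2  st.MEM/and.ALU  -- pair
[2] i3+i4  mulh.MUL/ld.MEM  -- pair
[3] i5  mulh.MUL  -- WAW r5
[4] i6  and.ALU  -- RAW r5
[5] i7+i8  beq.BR/add.ALU  -- pair
[6] i9  and.ALU  -- tail

CYCLES = 7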